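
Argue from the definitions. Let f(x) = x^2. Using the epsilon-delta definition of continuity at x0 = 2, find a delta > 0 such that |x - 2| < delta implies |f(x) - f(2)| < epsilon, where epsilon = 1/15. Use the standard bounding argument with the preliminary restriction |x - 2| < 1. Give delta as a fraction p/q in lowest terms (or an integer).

Factor: |x^2 - (2)^2| = |x - 2| * |x + 2|.
Impose |x - 2| < 1 first. Then |x + 2| = |(x - 2) + 2*(2)| <= |x - 2| + 2*|2| < 1 + 4 = 5.
So |x^2 - (2)^2| < delta * 5.
We need delta * 5 <= 1/15, i.e. delta <= 1/15/5 = 1/75.
Since 1/75 < 1, this is tighter than 1; take delta = 1/75.
So delta = 1/75 works.

1/75


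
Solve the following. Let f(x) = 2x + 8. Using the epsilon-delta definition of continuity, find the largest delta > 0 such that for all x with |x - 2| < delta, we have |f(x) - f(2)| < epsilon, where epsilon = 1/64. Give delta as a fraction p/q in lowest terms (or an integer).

We compute f(2) = 2*(2) + 8 = 12.
|f(x) - f(2)| = |2x + 8 - (12)| = |2(x - 2)| = 2|x - 2|.
We need 2|x - 2| < 1/64, i.e. |x - 2| < 1/64 / 2 = 1/128.
So any delta <= 1/128 works. Conversely, if delta > 1/128, then x = 2 + 1/128 satisfies |x - 2| = 1/128 < delta but |f(x) - f(2)| = 2 * 1/128 = 1/64, which is not < 1/64; so no larger delta works.
Hence the largest such delta is 1/128.

1/128


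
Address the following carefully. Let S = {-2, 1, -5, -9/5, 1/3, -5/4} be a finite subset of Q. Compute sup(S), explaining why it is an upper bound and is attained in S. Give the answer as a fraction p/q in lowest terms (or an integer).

S is finite, so sup(S) = max(S).
Sorted decreasing:
1, 1/3, -5/4, -9/5, -2, -5
The extremum is 1.
For every x in S, x <= 1. And 1 is in S, so it is attained.
Therefore sup(S) = 1.

1


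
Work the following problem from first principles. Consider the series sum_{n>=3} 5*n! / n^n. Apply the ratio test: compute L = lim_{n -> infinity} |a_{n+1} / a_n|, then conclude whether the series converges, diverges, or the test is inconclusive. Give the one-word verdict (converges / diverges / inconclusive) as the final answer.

Let a_n denote the general term. Form the ratio a_{n+1}/a_n and simplify:
a_{n+1}/a_n = (n/(n + 1))^n
Take the limit as n -> infinity: L = exp(-1).
Since L = exp(-1) < 1, the ratio test implies the series converges.

converges


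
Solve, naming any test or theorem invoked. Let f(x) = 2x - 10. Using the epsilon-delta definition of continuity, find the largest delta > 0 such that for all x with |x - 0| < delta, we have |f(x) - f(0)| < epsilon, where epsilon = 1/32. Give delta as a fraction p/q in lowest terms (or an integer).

We compute f(0) = 2*(0) - 10 = -10.
|f(x) - f(0)| = |2x - 10 - (-10)| = |2(x - 0)| = 2|x - 0|.
We need 2|x - 0| < 1/32, i.e. |x - 0| < 1/32 / 2 = 1/64.
So any delta <= 1/64 works. Conversely, if delta > 1/64, then x = 0 + 1/64 satisfies |x - 0| = 1/64 < delta but |f(x) - f(0)| = 2 * 1/64 = 1/32, which is not < 1/32; so no larger delta works.
Hence the largest such delta is 1/64.

1/64


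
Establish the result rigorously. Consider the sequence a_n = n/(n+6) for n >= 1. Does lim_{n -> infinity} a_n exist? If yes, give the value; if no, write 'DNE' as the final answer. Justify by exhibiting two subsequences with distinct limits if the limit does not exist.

Examine the behaviour of a_n along subsequences.
Even-n subsequence a_{2k} = (2k)/(2k+6) -> 1. Odd-n subsequence a_{2k+1} = (2k+1)/(2k+7) -> 1. Both tend to 1, which suggests the limit is 1; verify directly.
|a_n - 1| = |n - (n+6)| / (n+6) = 6/(n+6) < 6/n for every n >= 1.
Given epsilon > 0, choose a positive integer N > 6/epsilon. Then for all n >= N, |a_n - 1| < 6/n <= 6/N < epsilon.
So by the definition of the limit, lim a_n exists and equals 1.

1


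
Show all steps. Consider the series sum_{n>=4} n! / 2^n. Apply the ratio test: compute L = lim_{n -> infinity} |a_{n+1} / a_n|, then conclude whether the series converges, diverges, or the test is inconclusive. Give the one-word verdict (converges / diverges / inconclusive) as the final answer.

Let a_n denote the general term. Form the ratio a_{n+1}/a_n and simplify:
a_{n+1}/a_n = n/2 + 1/2
Take the limit as n -> infinity: L = infinity.
Since L = infinity > 1 (or L = infinity), the ratio test implies the series diverges.

diverges


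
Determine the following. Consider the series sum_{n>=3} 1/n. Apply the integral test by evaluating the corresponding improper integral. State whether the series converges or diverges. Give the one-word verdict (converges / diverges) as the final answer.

Let f(x) = 1/x. Then f is positive, continuous, and decreasing on [3, infinity), so the integral test applies.
Compute the improper integral int_{3}^infinity f(x) dx:
  antiderivative F(x) = log(x).
  As x -> infinity, log(x) -> infinity.
  So int = infinity - log(3) = infinity. By the integral test, the series diverges.

diverges


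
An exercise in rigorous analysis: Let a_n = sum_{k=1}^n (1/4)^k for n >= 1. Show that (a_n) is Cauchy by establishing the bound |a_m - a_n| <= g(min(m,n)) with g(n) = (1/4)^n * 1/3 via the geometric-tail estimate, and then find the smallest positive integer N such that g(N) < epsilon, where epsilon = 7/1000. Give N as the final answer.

For m > n >= 1: |a_m - a_n| = sum_{k=n+1}^m (1/4)^k < sum_{k=n+1}^infinity (1/4)^k = (1/4)^(n+1) / (1 - 1/4) = (1/4)^n * (1/4) * (4/3) = (1/4)^n * 1/3.
So g(n) = (1/4)^n / 3. Since g(n) -> 0, (a_n) is Cauchy.
Now solve g(N) < 7/1000: (1/4)^N / 3 < 7/1000 <=> 4^N > 1 / (3 * 7/1000) = 1000/21.
Check powers of 4: 4^2 = 16 <= 1000/21, 4^3 = 64 > 1000/21.
So the smallest such N is 3. Check: g(3) = 1/(3 * 64) = 1/192 < 7/1000.

3


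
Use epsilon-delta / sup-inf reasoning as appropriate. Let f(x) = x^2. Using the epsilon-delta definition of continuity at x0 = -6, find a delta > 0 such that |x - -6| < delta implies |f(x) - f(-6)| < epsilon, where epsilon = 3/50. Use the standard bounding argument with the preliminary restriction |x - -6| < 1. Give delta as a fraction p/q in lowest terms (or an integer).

Factor: |x^2 - (-6)^2| = |x - -6| * |x + -6|.
Impose |x - -6| < 1 first. Then |x + -6| = |(x - -6) + 2*(-6)| <= |x - -6| + 2*|-6| < 1 + 12 = 13.
So |x^2 - (-6)^2| < delta * 13.
We need delta * 13 <= 3/50, i.e. delta <= 3/50/13 = 3/650.
Since 3/650 < 1, this is tighter than 1; take delta = 3/650.
So delta = 3/650 works.

3/650


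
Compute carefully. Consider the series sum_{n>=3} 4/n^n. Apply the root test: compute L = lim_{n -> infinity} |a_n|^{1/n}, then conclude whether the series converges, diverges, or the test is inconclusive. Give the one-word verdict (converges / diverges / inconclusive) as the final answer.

Let a_n denote the general term. Form |a_n|^(1/n) and simplify:
|a_n|^(1/n) = 2^(2/n)/n
Take the limit as n -> infinity: L = 0.
Since L = 0 < 1, the root test implies convergence.

converges


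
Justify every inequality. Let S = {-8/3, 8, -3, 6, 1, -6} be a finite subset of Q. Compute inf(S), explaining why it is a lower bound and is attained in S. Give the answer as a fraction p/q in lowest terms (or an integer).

S is finite, so inf(S) = min(S).
Sorted increasing:
-6, -3, -8/3, 1, 6, 8
The extremum is -6.
For every x in S, x >= -6. And -6 is in S, so it is attained.
Therefore inf(S) = -6.

-6


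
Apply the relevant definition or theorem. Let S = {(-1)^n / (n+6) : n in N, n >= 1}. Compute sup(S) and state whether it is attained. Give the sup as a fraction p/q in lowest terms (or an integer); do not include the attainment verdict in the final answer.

Analysis:
- Values: -1/7, 1/8, -1/9, 1/10, -1/11, ...
- Positive terms (even n): 1/(2+6), 1/(4+6), ... decreasing -> max = 1/8 (n=2).
- Negative terms (odd n): -1/(1+6), -1/(3+6), ... increasing -> min = -1/7 (n=1).
- So sup = 1/8 (attained at n=2); inf = -1/7 (attained at n=1).
Conclusion: sup(S) = 1/8, attained in S.

1/8


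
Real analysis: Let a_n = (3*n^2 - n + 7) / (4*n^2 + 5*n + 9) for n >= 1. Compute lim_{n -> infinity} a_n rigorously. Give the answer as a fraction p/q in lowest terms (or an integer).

Divide numerator and denominator by n^2, the highest power:
numerator / n^2 = 3 - 1/n + 7/n^2
denominator / n^2 = 4 + 5/n + 9/n^2
As n -> infinity, all terms of the form c/n^k (k >= 1) tend to 0.
So numerator / n^2 -> 3 and denominator / n^2 -> 4.
Therefore lim a_n = 3/4.

3/4


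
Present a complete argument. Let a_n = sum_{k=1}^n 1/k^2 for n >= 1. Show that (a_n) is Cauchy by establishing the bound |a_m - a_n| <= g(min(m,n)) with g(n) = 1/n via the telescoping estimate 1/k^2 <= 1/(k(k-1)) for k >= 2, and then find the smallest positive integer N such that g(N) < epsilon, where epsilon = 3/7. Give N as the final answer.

For m > n >= 1: |a_m - a_n| = sum_{k=n+1}^m 1/k^2.
Use 1/k^2 <= 1/(k(k-1)) = 1/(k-1) - 1/k for k >= 2:
sum_{k=n+1}^m 1/k^2 <= sum_{k=n+1}^m (1/(k-1) - 1/k) = 1/n - 1/m <= 1/n.
By symmetry the same bound holds with n,m swapped, so |a_m - a_n| <= 1/min(m,n) = g(min(m,n)). Since g(n) -> 0, (a_n) is Cauchy.
Now solve g(N) < 3/7: 1/N < 3/7 <=> N > 1/(3/7) = 7/3.
The smallest integer strictly greater than 7/3 is N = 3.
Check: g(3) = 1/3 < 3/7; g(2) = 1/2 >= 3/7. So N = 3.

3


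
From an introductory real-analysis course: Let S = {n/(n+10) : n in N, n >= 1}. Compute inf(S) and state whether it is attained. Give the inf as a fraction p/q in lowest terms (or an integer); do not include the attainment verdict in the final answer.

Analysis:
- Values: 1/11, 1/6, 3/13, 2/7, ... strictly increasing.
- Minimum is 1/11 (n=1); inf = 1/11 (attained).
- n/(n+10) = 1 - 10/(n+10) -> 1 from below as n -> infinity, and never equals 1.
- So sup = 1 (not attained).
Conclusion: inf(S) = 1/11, attained in S.

1/11


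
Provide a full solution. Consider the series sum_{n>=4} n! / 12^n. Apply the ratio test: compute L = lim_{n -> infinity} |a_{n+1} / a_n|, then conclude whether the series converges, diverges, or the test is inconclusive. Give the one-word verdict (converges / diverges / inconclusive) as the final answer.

Let a_n denote the general term. Form the ratio a_{n+1}/a_n and simplify:
a_{n+1}/a_n = n/12 + 1/12
Take the limit as n -> infinity: L = infinity.
Since L = infinity > 1 (or L = infinity), the ratio test implies the series diverges.

diverges


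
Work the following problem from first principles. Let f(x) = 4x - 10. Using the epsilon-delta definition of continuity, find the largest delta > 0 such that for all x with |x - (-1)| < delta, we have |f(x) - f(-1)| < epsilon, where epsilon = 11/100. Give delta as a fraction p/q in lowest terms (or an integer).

We compute f(-1) = 4*(-1) - 10 = -14.
|f(x) - f(-1)| = |4x - 10 - (-14)| = |4(x - (-1))| = 4|x - (-1)|.
We need 4|x - (-1)| < 11/100, i.e. |x - (-1)| < 11/100 / 4 = 11/400.
So any delta <= 11/400 works. Conversely, if delta > 11/400, then x = -1 + 11/400 satisfies |x - (-1)| = 11/400 < delta but |f(x) - f(-1)| = 4 * 11/400 = 11/100, which is not < 11/100; so no larger delta works.
Hence the largest such delta is 11/400.

11/400


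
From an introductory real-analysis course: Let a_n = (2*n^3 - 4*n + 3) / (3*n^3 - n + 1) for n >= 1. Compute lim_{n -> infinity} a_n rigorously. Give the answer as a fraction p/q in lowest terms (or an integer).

Divide numerator and denominator by n^3, the highest power:
numerator / n^3 = 2 - 4/n^2 + 3/n^3
denominator / n^3 = 3 - 1/n^2 + n^(-3)
As n -> infinity, all terms of the form c/n^k (k >= 1) tend to 0.
So numerator / n^3 -> 2 and denominator / n^3 -> 3.
Therefore lim a_n = 2/3.

2/3


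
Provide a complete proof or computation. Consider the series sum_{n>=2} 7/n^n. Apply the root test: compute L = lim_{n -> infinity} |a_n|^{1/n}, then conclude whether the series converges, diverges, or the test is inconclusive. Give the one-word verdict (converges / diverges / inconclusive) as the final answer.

Let a_n denote the general term. Form |a_n|^(1/n) and simplify:
|a_n|^(1/n) = 7^(1/n)/n
Take the limit as n -> infinity: L = 0.
Since L = 0 < 1, the root test implies convergence.

converges


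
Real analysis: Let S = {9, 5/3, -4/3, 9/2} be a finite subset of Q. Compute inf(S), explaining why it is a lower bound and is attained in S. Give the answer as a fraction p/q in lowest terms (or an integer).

S is finite, so inf(S) = min(S).
Sorted increasing:
-4/3, 5/3, 9/2, 9
The extremum is -4/3.
For every x in S, x >= -4/3. And -4/3 is in S, so it is attained.
Therefore inf(S) = -4/3.

-4/3


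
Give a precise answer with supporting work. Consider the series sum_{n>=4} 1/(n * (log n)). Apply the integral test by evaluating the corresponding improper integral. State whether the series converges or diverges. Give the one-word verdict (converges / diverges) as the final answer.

Let f(x) = 1/(x*log(x)). Then f is positive, continuous, and decreasing on [4, infinity), so the integral test applies.
Compute the improper integral int_{4}^infinity f(x) dx:
  antiderivative F(x) = log(log(x)).
  F(x) = log(log(x)) -> infinity as x -> infinity. The integral diverges, so by the integral test, the series diverges.

diverges


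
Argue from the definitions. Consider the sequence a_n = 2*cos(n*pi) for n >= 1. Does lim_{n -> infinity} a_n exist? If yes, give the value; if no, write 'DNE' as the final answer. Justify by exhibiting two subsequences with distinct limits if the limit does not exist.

Examine the behaviour of a_n along subsequences.
cos(n*pi) = (-1)^n, so a_n = 2*(-1)^n. a_{2k} = 2 -> 2. a_{2k+1} = -2 -> -2.
Since these two subsequential limits are 2 and -2, distinct, the full sequence cannot converge (a convergent sequence has all subsequences tending to the same limit). So lim a_n does not exist.

DNE


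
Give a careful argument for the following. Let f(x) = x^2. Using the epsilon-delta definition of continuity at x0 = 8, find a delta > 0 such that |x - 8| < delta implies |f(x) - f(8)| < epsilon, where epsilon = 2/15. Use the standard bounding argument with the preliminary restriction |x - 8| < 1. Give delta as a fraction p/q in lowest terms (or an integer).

Factor: |x^2 - (8)^2| = |x - 8| * |x + 8|.
Impose |x - 8| < 1 first. Then |x + 8| = |(x - 8) + 2*(8)| <= |x - 8| + 2*|8| < 1 + 16 = 17.
So |x^2 - (8)^2| < delta * 17.
We need delta * 17 <= 2/15, i.e. delta <= 2/15/17 = 2/255.
Since 2/255 < 1, this is tighter than 1; take delta = 2/255.
So delta = 2/255 works.

2/255


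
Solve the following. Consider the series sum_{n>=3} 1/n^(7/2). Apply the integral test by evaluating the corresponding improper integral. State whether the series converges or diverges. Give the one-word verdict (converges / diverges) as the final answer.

Let f(x) = x^(-7/2). Then f is positive, continuous, and decreasing on [3, infinity), so the integral test applies.
Compute the improper integral int_{3}^infinity f(x) dx:
  antiderivative F(x) = -2/(5*x^(5/2)).
  As x -> infinity, F(x) -> 0 (since p = 7/2 > 1).
  So int = F(infinity) - F(3) = 0 - (-2*sqrt(3)/135) = 2*sqrt(3)/135.
  Finite, so by the integral test, the series converges.

converges


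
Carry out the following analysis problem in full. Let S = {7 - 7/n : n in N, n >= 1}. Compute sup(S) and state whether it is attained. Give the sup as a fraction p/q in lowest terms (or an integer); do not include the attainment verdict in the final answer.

Analysis:
- Values: 0, 7/2, 14/3, 21/4, ... strictly increasing.
- Minimum is 0 (n=1); inf = 0 (attained).
- 7 - 7/n -> 7 from below; sup = 7, not attained.
Conclusion: sup(S) = 7, not attained in S.

7


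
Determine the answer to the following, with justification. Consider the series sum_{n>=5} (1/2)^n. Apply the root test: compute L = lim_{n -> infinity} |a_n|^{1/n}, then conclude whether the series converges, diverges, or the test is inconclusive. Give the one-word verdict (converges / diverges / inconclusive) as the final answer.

Let a_n denote the general term. Form |a_n|^(1/n) and simplify:
|a_n|^(1/n) = 1/2
Take the limit as n -> infinity: L = 1/2.
Since L = 1/2 < 1, the root test implies convergence.

converges


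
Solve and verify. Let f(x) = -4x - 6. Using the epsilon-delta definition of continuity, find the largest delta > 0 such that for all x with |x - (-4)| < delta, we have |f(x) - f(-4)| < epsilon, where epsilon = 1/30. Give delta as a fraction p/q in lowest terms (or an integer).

We compute f(-4) = -4*(-4) - 6 = 10.
|f(x) - f(-4)| = |-4x - 6 - (10)| = |-4(x - (-4))| = 4|x - (-4)|.
We need 4|x - (-4)| < 1/30, i.e. |x - (-4)| < 1/30 / 4 = 1/120.
So any delta <= 1/120 works. Conversely, if delta > 1/120, then x = -4 + 1/120 satisfies |x - (-4)| = 1/120 < delta but |f(x) - f(-4)| = 4 * 1/120 = 1/30, which is not < 1/30; so no larger delta works.
Hence the largest such delta is 1/120.

1/120


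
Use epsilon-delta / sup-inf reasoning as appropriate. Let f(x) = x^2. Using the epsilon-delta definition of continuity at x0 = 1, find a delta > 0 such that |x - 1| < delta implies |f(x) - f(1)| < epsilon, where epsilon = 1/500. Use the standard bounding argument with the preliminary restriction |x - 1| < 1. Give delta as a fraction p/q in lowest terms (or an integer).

Factor: |x^2 - (1)^2| = |x - 1| * |x + 1|.
Impose |x - 1| < 1 first. Then |x + 1| = |(x - 1) + 2*(1)| <= |x - 1| + 2*|1| < 1 + 2 = 3.
So |x^2 - (1)^2| < delta * 3.
We need delta * 3 <= 1/500, i.e. delta <= 1/500/3 = 1/1500.
Since 1/1500 < 1, this is tighter than 1; take delta = 1/1500.
So delta = 1/1500 works.

1/1500


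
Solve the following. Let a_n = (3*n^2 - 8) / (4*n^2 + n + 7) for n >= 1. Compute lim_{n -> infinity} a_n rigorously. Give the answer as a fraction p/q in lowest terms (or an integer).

Divide numerator and denominator by n^2, the highest power:
numerator / n^2 = 3 - 8/n^2
denominator / n^2 = 4 + 1/n + 7/n^2
As n -> infinity, all terms of the form c/n^k (k >= 1) tend to 0.
So numerator / n^2 -> 3 and denominator / n^2 -> 4.
Therefore lim a_n = 3/4.

3/4


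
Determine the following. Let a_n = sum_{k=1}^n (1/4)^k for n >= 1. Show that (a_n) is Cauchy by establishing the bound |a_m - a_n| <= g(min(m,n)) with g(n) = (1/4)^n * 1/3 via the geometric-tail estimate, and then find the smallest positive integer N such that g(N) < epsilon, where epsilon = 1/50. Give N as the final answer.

For m > n >= 1: |a_m - a_n| = sum_{k=n+1}^m (1/4)^k < sum_{k=n+1}^infinity (1/4)^k = (1/4)^(n+1) / (1 - 1/4) = (1/4)^n * (1/4) * (4/3) = (1/4)^n * 1/3.
So g(n) = (1/4)^n / 3. Since g(n) -> 0, (a_n) is Cauchy.
Now solve g(N) < 1/50: (1/4)^N / 3 < 1/50 <=> 4^N > 1 / (3 * 1/50) = 50/3.
Check powers of 4: 4^2 = 16 <= 50/3, 4^3 = 64 > 50/3.
So the smallest such N is 3. Check: g(3) = 1/(3 * 64) = 1/192 < 1/50.

3


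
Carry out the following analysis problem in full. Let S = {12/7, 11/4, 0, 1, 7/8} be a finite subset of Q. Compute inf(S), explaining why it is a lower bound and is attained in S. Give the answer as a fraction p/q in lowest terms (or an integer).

S is finite, so inf(S) = min(S).
Sorted increasing:
0, 7/8, 1, 12/7, 11/4
The extremum is 0.
For every x in S, x >= 0. And 0 is in S, so it is attained.
Therefore inf(S) = 0.

0


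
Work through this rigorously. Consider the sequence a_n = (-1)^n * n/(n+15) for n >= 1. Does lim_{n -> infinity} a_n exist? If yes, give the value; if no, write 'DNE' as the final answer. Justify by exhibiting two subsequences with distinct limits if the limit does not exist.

Examine the behaviour of a_n along subsequences.
a_{2k} = 2k/(2k+15) -> 1. a_{2k+1} = -(2k+1)/(2k+16) -> -1.
Since these two subsequential limits are 1 and -1, distinct, the full sequence cannot converge (a convergent sequence has all subsequences tending to the same limit). So lim a_n does not exist.

DNE


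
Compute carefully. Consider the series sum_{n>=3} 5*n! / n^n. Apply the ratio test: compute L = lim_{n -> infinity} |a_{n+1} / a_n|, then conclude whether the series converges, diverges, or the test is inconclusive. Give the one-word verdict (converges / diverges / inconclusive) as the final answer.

Let a_n denote the general term. Form the ratio a_{n+1}/a_n and simplify:
a_{n+1}/a_n = (n/(n + 1))^n
Take the limit as n -> infinity: L = exp(-1).
Since L = exp(-1) < 1, the ratio test implies the series converges.

converges


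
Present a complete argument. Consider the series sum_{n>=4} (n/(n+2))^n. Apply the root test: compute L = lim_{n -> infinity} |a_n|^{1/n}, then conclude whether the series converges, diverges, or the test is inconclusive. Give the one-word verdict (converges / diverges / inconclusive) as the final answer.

Let a_n denote the general term. Form |a_n|^(1/n) and simplify:
|a_n|^(1/n) = n/(n + 2)
Take the limit as n -> infinity: L = 1.
Since L = 1, the root test is inconclusive. (In fact a_n = (n/(n+2))^n -> e^(-2) != 0, so the nth-term test shows divergence; but the root test itself gives no conclusion.)

inconclusive


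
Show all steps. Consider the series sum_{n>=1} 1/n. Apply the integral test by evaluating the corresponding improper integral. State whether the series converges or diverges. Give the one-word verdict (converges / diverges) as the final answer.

Let f(x) = 1/x. Then f is positive, continuous, and decreasing on [1, infinity), so the integral test applies.
Compute the improper integral int_{1}^infinity f(x) dx:
  antiderivative F(x) = log(x).
  As x -> infinity, log(x) -> infinity.
  So int = infinity - log(1) = infinity. By the integral test, the series diverges.

diverges


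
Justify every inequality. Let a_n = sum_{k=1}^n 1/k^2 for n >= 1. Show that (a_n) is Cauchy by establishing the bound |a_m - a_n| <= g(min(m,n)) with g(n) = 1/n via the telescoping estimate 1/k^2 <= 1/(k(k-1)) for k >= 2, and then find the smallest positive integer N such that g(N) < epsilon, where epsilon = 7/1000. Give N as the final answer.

For m > n >= 1: |a_m - a_n| = sum_{k=n+1}^m 1/k^2.
Use 1/k^2 <= 1/(k(k-1)) = 1/(k-1) - 1/k for k >= 2:
sum_{k=n+1}^m 1/k^2 <= sum_{k=n+1}^m (1/(k-1) - 1/k) = 1/n - 1/m <= 1/n.
By symmetry the same bound holds with n,m swapped, so |a_m - a_n| <= 1/min(m,n) = g(min(m,n)). Since g(n) -> 0, (a_n) is Cauchy.
Now solve g(N) < 7/1000: 1/N < 7/1000 <=> N > 1/(7/1000) = 1000/7.
The smallest integer strictly greater than 1000/7 is N = 143.
Check: g(143) = 1/143 < 7/1000; g(142) = 1/142 >= 7/1000. So N = 143.

143


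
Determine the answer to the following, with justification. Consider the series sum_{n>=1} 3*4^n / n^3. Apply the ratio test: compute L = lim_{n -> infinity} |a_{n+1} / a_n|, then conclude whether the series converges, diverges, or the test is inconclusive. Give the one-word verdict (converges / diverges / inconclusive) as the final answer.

Let a_n denote the general term. Form the ratio a_{n+1}/a_n and simplify:
a_{n+1}/a_n = 4*n^3/(n + 1)^3
Take the limit as n -> infinity: L = 4.
Since L = 4 > 1 (or L = infinity), the ratio test implies the series diverges.

diverges


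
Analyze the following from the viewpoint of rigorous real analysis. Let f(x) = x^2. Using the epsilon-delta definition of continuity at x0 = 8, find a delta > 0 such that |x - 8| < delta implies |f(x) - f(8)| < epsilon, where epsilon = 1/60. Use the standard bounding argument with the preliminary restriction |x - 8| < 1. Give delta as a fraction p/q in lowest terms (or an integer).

Factor: |x^2 - (8)^2| = |x - 8| * |x + 8|.
Impose |x - 8| < 1 first. Then |x + 8| = |(x - 8) + 2*(8)| <= |x - 8| + 2*|8| < 1 + 16 = 17.
So |x^2 - (8)^2| < delta * 17.
We need delta * 17 <= 1/60, i.e. delta <= 1/60/17 = 1/1020.
Since 1/1020 < 1, this is tighter than 1; take delta = 1/1020.
So delta = 1/1020 works.

1/1020


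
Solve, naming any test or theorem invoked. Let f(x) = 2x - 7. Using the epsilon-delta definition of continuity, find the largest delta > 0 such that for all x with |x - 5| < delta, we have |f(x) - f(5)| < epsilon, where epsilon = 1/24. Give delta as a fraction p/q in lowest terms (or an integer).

We compute f(5) = 2*(5) - 7 = 3.
|f(x) - f(5)| = |2x - 7 - (3)| = |2(x - 5)| = 2|x - 5|.
We need 2|x - 5| < 1/24, i.e. |x - 5| < 1/24 / 2 = 1/48.
So any delta <= 1/48 works. Conversely, if delta > 1/48, then x = 5 + 1/48 satisfies |x - 5| = 1/48 < delta but |f(x) - f(5)| = 2 * 1/48 = 1/24, which is not < 1/24; so no larger delta works.
Hence the largest such delta is 1/48.

1/48


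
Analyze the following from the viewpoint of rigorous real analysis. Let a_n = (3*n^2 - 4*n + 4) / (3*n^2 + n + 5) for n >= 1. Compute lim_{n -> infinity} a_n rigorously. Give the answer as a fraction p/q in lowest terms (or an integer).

Divide numerator and denominator by n^2, the highest power:
numerator / n^2 = 3 - 4/n + 4/n^2
denominator / n^2 = 3 + 1/n + 5/n^2
As n -> infinity, all terms of the form c/n^k (k >= 1) tend to 0.
So numerator / n^2 -> 3 and denominator / n^2 -> 3.
Therefore lim a_n = 1.

1


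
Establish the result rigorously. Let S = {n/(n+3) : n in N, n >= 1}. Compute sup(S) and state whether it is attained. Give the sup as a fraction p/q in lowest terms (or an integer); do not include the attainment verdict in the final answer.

Analysis:
- Values: 1/4, 2/5, 1/2, 4/7, ... strictly increasing.
- Minimum is 1/4 (n=1); inf = 1/4 (attained).
- n/(n+3) = 1 - 3/(n+3) -> 1 from below as n -> infinity, and never equals 1.
- So sup = 1 (not attained).
Conclusion: sup(S) = 1, not attained in S.

1


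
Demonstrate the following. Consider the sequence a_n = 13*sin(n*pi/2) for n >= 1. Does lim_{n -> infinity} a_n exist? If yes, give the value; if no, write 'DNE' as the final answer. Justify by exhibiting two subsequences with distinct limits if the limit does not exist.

Examine the behaviour of a_n along subsequences.
a_{4k+1} = 13*sin(pi/2 + 2k*pi) = 13 -> 13. a_{4k+3} = 13*sin(3pi/2 + 2k*pi) = -13 -> -13.
Since these two subsequential limits are 13 and -13, distinct, the full sequence cannot converge (a convergent sequence has all subsequences tending to the same limit). So lim a_n does not exist.

DNE


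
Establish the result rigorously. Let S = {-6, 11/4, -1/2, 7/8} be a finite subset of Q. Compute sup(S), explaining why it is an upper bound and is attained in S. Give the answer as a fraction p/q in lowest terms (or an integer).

S is finite, so sup(S) = max(S).
Sorted decreasing:
11/4, 7/8, -1/2, -6
The extremum is 11/4.
For every x in S, x <= 11/4. And 11/4 is in S, so it is attained.
Therefore sup(S) = 11/4.

11/4


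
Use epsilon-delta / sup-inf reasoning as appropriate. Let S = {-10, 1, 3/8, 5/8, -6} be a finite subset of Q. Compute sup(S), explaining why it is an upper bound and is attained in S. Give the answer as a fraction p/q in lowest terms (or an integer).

S is finite, so sup(S) = max(S).
Sorted decreasing:
1, 5/8, 3/8, -6, -10
The extremum is 1.
For every x in S, x <= 1. And 1 is in S, so it is attained.
Therefore sup(S) = 1.

1


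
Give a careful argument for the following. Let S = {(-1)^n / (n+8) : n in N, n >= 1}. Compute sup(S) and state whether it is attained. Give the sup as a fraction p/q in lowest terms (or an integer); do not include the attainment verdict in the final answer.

Analysis:
- Values: -1/9, 1/10, -1/11, 1/12, -1/13, ...
- Positive terms (even n): 1/(2+8), 1/(4+8), ... decreasing -> max = 1/10 (n=2).
- Negative terms (odd n): -1/(1+8), -1/(3+8), ... increasing -> min = -1/9 (n=1).
- So sup = 1/10 (attained at n=2); inf = -1/9 (attained at n=1).
Conclusion: sup(S) = 1/10, attained in S.

1/10


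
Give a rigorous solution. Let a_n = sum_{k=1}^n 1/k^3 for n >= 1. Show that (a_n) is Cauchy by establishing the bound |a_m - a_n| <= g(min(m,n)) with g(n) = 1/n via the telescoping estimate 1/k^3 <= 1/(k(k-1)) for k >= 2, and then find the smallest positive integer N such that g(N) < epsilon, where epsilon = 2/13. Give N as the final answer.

For m > n >= 1: |a_m - a_n| = sum_{k=n+1}^m 1/k^3.
Use 1/k^3 <= 1/(k(k-1)) = 1/(k-1) - 1/k for k >= 2 (which holds since k^3 >= k^2 >= k(k-1) for k >= 2):
sum_{k=n+1}^m 1/k^3 <= sum_{k=n+1}^m (1/(k-1) - 1/k) = 1/n - 1/m <= 1/n.
By symmetry the same bound holds with n,m swapped, so |a_m - a_n| <= 1/min(m,n) = g(min(m,n)). Since g(n) -> 0, (a_n) is Cauchy.
Now solve g(N) < 2/13: 1/N < 2/13 <=> N > 1/(2/13) = 13/2.
The smallest integer strictly greater than 13/2 is N = 7.
Check: g(7) = 1/7 < 2/13; g(6) = 1/6 >= 2/13. So N = 7.

7


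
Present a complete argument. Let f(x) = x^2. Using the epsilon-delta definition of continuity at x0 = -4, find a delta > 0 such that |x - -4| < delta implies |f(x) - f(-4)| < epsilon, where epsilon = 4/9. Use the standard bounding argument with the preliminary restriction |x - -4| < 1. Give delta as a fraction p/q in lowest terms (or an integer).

Factor: |x^2 - (-4)^2| = |x - -4| * |x + -4|.
Impose |x - -4| < 1 first. Then |x + -4| = |(x - -4) + 2*(-4)| <= |x - -4| + 2*|-4| < 1 + 8 = 9.
So |x^2 - (-4)^2| < delta * 9.
We need delta * 9 <= 4/9, i.e. delta <= 4/9/9 = 4/81.
Since 4/81 < 1, this is tighter than 1; take delta = 4/81.
So delta = 4/81 works.

4/81


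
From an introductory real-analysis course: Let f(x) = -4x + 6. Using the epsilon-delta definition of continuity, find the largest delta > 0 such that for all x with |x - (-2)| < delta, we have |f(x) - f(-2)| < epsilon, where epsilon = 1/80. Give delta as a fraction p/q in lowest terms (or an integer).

We compute f(-2) = -4*(-2) + 6 = 14.
|f(x) - f(-2)| = |-4x + 6 - (14)| = |-4(x - (-2))| = 4|x - (-2)|.
We need 4|x - (-2)| < 1/80, i.e. |x - (-2)| < 1/80 / 4 = 1/320.
So any delta <= 1/320 works. Conversely, if delta > 1/320, then x = -2 + 1/320 satisfies |x - (-2)| = 1/320 < delta but |f(x) - f(-2)| = 4 * 1/320 = 1/80, which is not < 1/80; so no larger delta works.
Hence the largest such delta is 1/320.

1/320


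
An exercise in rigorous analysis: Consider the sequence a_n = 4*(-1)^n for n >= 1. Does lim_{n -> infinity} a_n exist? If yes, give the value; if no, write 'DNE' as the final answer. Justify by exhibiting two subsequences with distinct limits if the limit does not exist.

Examine the behaviour of a_n along subsequences.
Even-n subsequence a_{2k} = 4 -> 4. Odd-n subsequence a_{2k+1} = -4 -> -4.
Since these two subsequential limits are 4 and -4, distinct, the full sequence cannot converge (a convergent sequence has all subsequences tending to the same limit). So lim a_n does not exist.

DNE


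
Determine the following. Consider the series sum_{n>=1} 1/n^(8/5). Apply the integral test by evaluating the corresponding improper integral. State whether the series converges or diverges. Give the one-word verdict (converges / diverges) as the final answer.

Let f(x) = x^(-8/5). Then f is positive, continuous, and decreasing on [1, infinity), so the integral test applies.
Compute the improper integral int_{1}^infinity f(x) dx:
  antiderivative F(x) = -5/(3*x^(3/5)).
  As x -> infinity, F(x) -> 0 (since p = 8/5 > 1).
  So int = F(infinity) - F(1) = 0 - (-5/3) = 5/3.
  Finite, so by the integral test, the series converges.

converges


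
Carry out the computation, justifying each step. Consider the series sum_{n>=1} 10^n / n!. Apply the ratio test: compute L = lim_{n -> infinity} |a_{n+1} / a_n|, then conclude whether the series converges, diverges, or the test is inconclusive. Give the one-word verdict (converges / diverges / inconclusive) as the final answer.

Let a_n denote the general term. Form the ratio a_{n+1}/a_n and simplify:
a_{n+1}/a_n = 10/(n + 1)
Take the limit as n -> infinity: L = 0.
Since L = 0 < 1, the ratio test implies the series converges.

converges


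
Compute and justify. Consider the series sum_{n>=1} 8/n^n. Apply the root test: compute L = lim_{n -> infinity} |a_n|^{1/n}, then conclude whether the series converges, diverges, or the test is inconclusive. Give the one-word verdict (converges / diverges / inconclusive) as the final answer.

Let a_n denote the general term. Form |a_n|^(1/n) and simplify:
|a_n|^(1/n) = 2^(3/n)/n
Take the limit as n -> infinity: L = 0.
Since L = 0 < 1, the root test implies convergence.

converges


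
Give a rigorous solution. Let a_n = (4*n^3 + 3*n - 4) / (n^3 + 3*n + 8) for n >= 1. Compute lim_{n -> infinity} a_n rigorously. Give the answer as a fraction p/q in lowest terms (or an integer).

Divide numerator and denominator by n^3, the highest power:
numerator / n^3 = 4 + 3/n^2 - 4/n^3
denominator / n^3 = 1 + 3/n^2 + 8/n^3
As n -> infinity, all terms of the form c/n^k (k >= 1) tend to 0.
So numerator / n^3 -> 4 and denominator / n^3 -> 1.
Therefore lim a_n = 4.

4


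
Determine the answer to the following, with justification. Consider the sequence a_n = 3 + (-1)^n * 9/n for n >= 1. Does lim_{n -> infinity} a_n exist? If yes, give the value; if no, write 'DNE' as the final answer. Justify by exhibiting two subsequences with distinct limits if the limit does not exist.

Examine the behaviour of a_n along subsequences.
Even-n subsequence a_{2k} = 3 + 9/(2k) -> 3. Odd-n subsequence a_{2k+1} = 3 - 9/(2k+1) -> 3. Both tend to 3, which suggests the limit is 3; verify directly.
|a_n - 3| = |(-1)^n * 9/n| = 9/n for every n >= 1.
Given epsilon > 0, choose a positive integer N > 9/epsilon. Then for all n >= N, |a_n - 3| = 9/n <= 9/N < epsilon.
So by the definition of the limit, lim a_n exists and equals 3.

3


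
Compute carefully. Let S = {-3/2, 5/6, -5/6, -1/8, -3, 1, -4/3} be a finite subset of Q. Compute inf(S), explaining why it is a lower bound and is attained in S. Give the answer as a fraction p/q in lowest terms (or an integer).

S is finite, so inf(S) = min(S).
Sorted increasing:
-3, -3/2, -4/3, -5/6, -1/8, 5/6, 1
The extremum is -3.
For every x in S, x >= -3. And -3 is in S, so it is attained.
Therefore inf(S) = -3.

-3


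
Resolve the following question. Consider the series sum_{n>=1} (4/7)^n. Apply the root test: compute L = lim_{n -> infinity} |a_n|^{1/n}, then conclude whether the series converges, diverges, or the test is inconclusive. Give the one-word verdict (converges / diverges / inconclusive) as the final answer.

Let a_n denote the general term. Form |a_n|^(1/n) and simplify:
|a_n|^(1/n) = 4/7
Take the limit as n -> infinity: L = 4/7.
Since L = 4/7 < 1, the root test implies convergence.

converges


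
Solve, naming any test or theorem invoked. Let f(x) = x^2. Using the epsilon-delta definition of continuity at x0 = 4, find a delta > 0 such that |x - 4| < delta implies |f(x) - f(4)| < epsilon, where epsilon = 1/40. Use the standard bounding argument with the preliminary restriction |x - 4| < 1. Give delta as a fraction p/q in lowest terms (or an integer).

Factor: |x^2 - (4)^2| = |x - 4| * |x + 4|.
Impose |x - 4| < 1 first. Then |x + 4| = |(x - 4) + 2*(4)| <= |x - 4| + 2*|4| < 1 + 8 = 9.
So |x^2 - (4)^2| < delta * 9.
We need delta * 9 <= 1/40, i.e. delta <= 1/40/9 = 1/360.
Since 1/360 < 1, this is tighter than 1; take delta = 1/360.
So delta = 1/360 works.

1/360


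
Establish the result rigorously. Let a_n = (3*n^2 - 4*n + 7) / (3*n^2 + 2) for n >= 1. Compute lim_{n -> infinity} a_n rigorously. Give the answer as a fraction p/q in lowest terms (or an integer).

Divide numerator and denominator by n^2, the highest power:
numerator / n^2 = 3 - 4/n + 7/n^2
denominator / n^2 = 3 + 2/n^2
As n -> infinity, all terms of the form c/n^k (k >= 1) tend to 0.
So numerator / n^2 -> 3 and denominator / n^2 -> 3.
Therefore lim a_n = 1.

1


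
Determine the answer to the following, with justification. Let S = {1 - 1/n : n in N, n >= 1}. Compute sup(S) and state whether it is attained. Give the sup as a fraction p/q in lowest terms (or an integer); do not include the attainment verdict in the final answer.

Analysis:
- Values: 0, 1/2, 2/3, 3/4, ... strictly increasing.
- Minimum is 0 (n=1); inf = 0 (attained).
- 1 - 1/n -> 1 from below; sup = 1, not attained.
Conclusion: sup(S) = 1, not attained in S.

1


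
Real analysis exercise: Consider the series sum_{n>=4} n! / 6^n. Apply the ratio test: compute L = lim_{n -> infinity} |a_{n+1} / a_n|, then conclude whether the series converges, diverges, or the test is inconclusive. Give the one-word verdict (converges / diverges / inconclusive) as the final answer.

Let a_n denote the general term. Form the ratio a_{n+1}/a_n and simplify:
a_{n+1}/a_n = n/6 + 1/6
Take the limit as n -> infinity: L = infinity.
Since L = infinity > 1 (or L = infinity), the ratio test implies the series diverges.

diverges


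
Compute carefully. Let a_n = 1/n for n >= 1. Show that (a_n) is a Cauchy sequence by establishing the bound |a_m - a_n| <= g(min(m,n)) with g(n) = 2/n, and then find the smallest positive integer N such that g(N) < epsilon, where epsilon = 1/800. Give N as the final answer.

For any m, n >= 1, by the triangle inequality:
|a_m - a_n| = |1/m - 1/n| <= 1/m + 1/n <= 2/min(m,n).
So g(n) = 2/n bounds the Cauchy difference. Since g(n) -> 0, (a_n) is Cauchy.
Now solve g(N) < 1/800: 2/N < 1/800 <=> N > 2 / (1/800) = 1600.
The smallest integer strictly greater than 1600 is N = 1601.
Check: g(1601) = 2/1601 = 2/1601 < 1/800; g(1600) = 1/800 >= 1/800. So N = 1601.

1601


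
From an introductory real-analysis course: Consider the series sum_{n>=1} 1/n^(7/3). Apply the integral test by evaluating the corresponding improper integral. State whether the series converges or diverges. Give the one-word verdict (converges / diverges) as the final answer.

Let f(x) = x^(-7/3). Then f is positive, continuous, and decreasing on [1, infinity), so the integral test applies.
Compute the improper integral int_{1}^infinity f(x) dx:
  antiderivative F(x) = -3/(4*x^(4/3)).
  As x -> infinity, F(x) -> 0 (since p = 7/3 > 1).
  So int = F(infinity) - F(1) = 0 - (-3/4) = 3/4.
  Finite, so by the integral test, the series converges.

converges


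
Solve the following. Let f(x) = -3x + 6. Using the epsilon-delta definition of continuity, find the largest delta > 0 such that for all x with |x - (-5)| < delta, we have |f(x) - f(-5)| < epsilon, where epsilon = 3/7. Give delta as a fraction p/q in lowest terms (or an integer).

We compute f(-5) = -3*(-5) + 6 = 21.
|f(x) - f(-5)| = |-3x + 6 - (21)| = |-3(x - (-5))| = 3|x - (-5)|.
We need 3|x - (-5)| < 3/7, i.e. |x - (-5)| < 3/7 / 3 = 1/7.
So any delta <= 1/7 works. Conversely, if delta > 1/7, then x = -5 + 1/7 satisfies |x - (-5)| = 1/7 < delta but |f(x) - f(-5)| = 3 * 1/7 = 3/7, which is not < 3/7; so no larger delta works.
Hence the largest such delta is 1/7.

1/7


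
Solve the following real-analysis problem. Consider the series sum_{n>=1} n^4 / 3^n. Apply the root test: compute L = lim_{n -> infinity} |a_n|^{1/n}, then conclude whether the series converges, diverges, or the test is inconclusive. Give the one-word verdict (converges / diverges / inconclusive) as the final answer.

Let a_n denote the general term. Form |a_n|^(1/n) and simplify:
|a_n|^(1/n) = n^(4/n)/3
Take the limit as n -> infinity: L = 1/3.
Since L = 1/3 < 1, the root test implies convergence.

converges


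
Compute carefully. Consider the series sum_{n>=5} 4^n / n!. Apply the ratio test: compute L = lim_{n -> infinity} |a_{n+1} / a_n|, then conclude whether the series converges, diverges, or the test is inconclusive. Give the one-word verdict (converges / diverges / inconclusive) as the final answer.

Let a_n denote the general term. Form the ratio a_{n+1}/a_n and simplify:
a_{n+1}/a_n = 4/(n + 1)
Take the limit as n -> infinity: L = 0.
Since L = 0 < 1, the ratio test implies the series converges.

converges


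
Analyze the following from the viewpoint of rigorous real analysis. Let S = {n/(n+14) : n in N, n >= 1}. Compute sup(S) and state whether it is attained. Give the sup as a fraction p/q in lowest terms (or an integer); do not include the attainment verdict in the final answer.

Analysis:
- Values: 1/15, 1/8, 3/17, 2/9, ... strictly increasing.
- Minimum is 1/15 (n=1); inf = 1/15 (attained).
- n/(n+14) = 1 - 14/(n+14) -> 1 from below as n -> infinity, and never equals 1.
- So sup = 1 (not attained).
Conclusion: sup(S) = 1, not attained in S.

1


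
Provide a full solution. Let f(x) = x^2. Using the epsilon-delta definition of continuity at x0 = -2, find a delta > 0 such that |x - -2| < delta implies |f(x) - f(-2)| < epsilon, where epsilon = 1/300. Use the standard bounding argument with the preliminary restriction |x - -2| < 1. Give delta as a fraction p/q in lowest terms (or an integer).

Factor: |x^2 - (-2)^2| = |x - -2| * |x + -2|.
Impose |x - -2| < 1 first. Then |x + -2| = |(x - -2) + 2*(-2)| <= |x - -2| + 2*|-2| < 1 + 4 = 5.
So |x^2 - (-2)^2| < delta * 5.
We need delta * 5 <= 1/300, i.e. delta <= 1/300/5 = 1/1500.
Since 1/1500 < 1, this is tighter than 1; take delta = 1/1500.
So delta = 1/1500 works.

1/1500
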